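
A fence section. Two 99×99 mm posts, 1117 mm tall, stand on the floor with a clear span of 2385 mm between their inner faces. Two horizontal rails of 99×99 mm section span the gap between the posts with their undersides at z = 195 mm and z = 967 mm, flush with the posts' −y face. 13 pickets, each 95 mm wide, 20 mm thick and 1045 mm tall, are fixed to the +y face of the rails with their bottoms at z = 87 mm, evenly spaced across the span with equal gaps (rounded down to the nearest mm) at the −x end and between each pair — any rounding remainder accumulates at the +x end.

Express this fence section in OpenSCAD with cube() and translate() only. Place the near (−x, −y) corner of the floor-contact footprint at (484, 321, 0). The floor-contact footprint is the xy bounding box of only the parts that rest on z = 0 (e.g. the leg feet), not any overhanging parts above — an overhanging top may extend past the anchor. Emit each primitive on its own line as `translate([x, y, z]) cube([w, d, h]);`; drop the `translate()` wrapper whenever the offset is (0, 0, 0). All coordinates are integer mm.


translate([484, 321, 0]) cube([99, 99, 1117]);
translate([2968, 321, 0]) cube([99, 99, 1117]);
translate([583, 321, 195]) cube([2385, 99, 99]);
translate([583, 321, 967]) cube([2385, 99, 99]);
translate([665, 420, 87]) cube([95, 20, 1045]);
translate([842, 420, 87]) cube([95, 20, 1045]);
translate([1019, 420, 87]) cube([95, 20, 1045]);
translate([1196, 420, 87]) cube([95, 20, 1045]);
translate([1373, 420, 87]) cube([95, 20, 1045]);
translate([1550, 420, 87]) cube([95, 20, 1045]);
translate([1727, 420, 87]) cube([95, 20, 1045]);
translate([1904, 420, 87]) cube([95, 20, 1045]);
translate([2081, 420, 87]) cube([95, 20, 1045]);
translate([2258, 420, 87]) cube([95, 20, 1045]);
translate([2435, 420, 87]) cube([95, 20, 1045]);
translate([2612, 420, 87]) cube([95, 20, 1045]);
translate([2789, 420, 87]) cube([95, 20, 1045]);


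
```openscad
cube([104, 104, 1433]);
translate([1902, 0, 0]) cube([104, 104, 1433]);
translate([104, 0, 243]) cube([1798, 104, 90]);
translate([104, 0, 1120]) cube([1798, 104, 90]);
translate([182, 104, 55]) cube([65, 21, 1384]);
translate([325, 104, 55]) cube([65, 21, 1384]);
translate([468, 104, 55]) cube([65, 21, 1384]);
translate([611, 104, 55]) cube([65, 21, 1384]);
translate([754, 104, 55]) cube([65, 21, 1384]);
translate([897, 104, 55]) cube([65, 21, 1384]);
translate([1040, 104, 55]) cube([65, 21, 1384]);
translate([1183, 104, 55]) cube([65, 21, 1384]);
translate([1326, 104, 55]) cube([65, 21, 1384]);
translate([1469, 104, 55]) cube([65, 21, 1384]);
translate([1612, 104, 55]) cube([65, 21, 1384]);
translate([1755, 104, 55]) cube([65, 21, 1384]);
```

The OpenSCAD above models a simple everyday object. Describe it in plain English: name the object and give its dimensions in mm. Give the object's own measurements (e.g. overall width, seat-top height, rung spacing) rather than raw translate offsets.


A fence section. Two 104×104 mm posts, 1433 mm tall, stand on the floor with a clear span of 1798 mm between their inner faces. Two horizontal rails of 104×90 mm section span the gap between the posts with their undersides at z = 243 mm and z = 1120 mm, flush with the posts' −y face. 12 pickets, each 65 mm wide, 21 mm thick and 1384 mm tall, are fixed to the +y face of the rails with their bottoms at z = 55 mm, spaced across the span with a 78 mm gap after the −x post and between neighbouring pickets, with 82 mm left before the +x post.


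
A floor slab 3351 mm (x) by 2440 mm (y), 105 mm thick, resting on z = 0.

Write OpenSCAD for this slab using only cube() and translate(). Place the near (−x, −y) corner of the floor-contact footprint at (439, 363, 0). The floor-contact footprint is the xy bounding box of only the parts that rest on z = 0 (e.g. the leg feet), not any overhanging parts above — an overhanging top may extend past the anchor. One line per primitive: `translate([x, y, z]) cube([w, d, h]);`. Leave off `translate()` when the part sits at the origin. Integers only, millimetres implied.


translate([439, 363, 0]) cube([3351, 2440, 105]);


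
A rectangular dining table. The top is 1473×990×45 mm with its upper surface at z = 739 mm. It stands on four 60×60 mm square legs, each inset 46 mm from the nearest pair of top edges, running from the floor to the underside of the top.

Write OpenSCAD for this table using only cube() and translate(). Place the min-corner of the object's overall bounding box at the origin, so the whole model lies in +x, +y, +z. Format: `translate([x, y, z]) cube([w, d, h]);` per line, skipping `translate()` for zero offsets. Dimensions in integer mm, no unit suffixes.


// leg_h = 739 - 45 = 694
translate([0, 0, 694]) cube([1473, 990, 45]);
translate([46, 46, 0]) cube([60, 60, 694]);
translate([1367, 46, 0]) cube([60, 60, 694]);
translate([46, 884, 0]) cube([60, 60, 694]);
translate([1367, 884, 0]) cube([60, 60, 694]);


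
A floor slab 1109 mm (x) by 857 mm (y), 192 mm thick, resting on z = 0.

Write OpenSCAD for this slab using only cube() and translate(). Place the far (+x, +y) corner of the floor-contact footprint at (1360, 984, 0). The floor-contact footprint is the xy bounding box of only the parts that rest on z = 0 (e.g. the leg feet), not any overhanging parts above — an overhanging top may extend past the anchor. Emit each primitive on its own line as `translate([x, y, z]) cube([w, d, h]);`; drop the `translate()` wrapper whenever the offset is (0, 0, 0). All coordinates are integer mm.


translate([251, 127, 0]) cube([1109, 857, 192]);


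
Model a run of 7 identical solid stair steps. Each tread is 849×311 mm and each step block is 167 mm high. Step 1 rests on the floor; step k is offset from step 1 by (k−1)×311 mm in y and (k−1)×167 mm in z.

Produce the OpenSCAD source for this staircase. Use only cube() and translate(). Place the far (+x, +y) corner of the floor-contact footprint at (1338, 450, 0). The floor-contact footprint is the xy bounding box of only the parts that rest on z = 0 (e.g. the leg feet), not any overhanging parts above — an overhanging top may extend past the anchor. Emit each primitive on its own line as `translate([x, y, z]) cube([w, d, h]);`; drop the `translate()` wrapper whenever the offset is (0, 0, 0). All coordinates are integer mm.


translate([489, 139, 0]) cube([849, 311, 167]);
translate([489, 450, 167]) cube([849, 311, 167]);
translate([489, 761, 334]) cube([849, 311, 167]);
translate([489, 1072, 501]) cube([849, 311, 167]);
translate([489, 1383, 668]) cube([849, 311, 167]);
translate([489, 1694, 835]) cube([849, 311, 167]);
translate([489, 2005, 1002]) cube([849, 311, 167]);


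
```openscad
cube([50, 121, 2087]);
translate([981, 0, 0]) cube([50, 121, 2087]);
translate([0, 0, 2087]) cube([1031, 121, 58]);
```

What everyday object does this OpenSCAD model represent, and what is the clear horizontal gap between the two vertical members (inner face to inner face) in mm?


A door frame. The clear opening width is 931 mm.

Two 2087 mm tall posts with a header on top — a door frame. The left jamb is 50 mm wide at x = 0; the right jamb starts at x = 981. The clear opening is 981 − 50 = 931 mm.


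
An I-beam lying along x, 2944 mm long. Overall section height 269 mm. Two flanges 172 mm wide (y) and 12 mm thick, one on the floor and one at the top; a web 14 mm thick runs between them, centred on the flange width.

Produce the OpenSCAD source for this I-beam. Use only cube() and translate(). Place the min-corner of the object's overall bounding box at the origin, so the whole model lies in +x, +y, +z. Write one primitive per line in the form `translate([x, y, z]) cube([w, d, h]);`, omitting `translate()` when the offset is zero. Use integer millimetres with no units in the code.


cube([2944, 172, 12]);
translate([0, 79, 12]) cube([2944, 14, 245]);
translate([0, 0, 257]) cube([2944, 172, 12]);


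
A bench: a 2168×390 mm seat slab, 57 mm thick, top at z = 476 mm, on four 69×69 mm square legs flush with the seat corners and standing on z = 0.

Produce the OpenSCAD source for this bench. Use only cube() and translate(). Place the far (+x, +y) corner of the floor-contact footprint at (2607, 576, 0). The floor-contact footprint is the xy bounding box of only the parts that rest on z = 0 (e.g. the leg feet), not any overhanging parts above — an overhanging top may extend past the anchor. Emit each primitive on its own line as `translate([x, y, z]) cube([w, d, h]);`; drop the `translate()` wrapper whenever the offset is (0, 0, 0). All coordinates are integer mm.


// leg_h = 476 − 57 = 419
translate([439, 186, 419]) cube([2168, 390, 57]);
translate([439, 186, 0]) cube([69, 69, 419]);
translate([439, 507, 0]) cube([69, 69, 419]);
translate([2538, 186, 0]) cube([69, 69, 419]);
translate([2538, 507, 0]) cube([69, 69, 419]);


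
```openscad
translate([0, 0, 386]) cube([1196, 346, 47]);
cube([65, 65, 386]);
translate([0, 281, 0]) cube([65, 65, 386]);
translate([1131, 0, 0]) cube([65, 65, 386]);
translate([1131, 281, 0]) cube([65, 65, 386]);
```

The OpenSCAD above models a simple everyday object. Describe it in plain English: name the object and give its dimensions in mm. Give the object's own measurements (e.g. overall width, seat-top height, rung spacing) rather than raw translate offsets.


A long wooden bench with a 1196 mm (x) × 346 mm (y) seat, 47 mm thick, its top surface 433 mm above the floor. Four 65 mm square legs at the seat corners, flush with the edges, run from z = 0 to the seat underside.


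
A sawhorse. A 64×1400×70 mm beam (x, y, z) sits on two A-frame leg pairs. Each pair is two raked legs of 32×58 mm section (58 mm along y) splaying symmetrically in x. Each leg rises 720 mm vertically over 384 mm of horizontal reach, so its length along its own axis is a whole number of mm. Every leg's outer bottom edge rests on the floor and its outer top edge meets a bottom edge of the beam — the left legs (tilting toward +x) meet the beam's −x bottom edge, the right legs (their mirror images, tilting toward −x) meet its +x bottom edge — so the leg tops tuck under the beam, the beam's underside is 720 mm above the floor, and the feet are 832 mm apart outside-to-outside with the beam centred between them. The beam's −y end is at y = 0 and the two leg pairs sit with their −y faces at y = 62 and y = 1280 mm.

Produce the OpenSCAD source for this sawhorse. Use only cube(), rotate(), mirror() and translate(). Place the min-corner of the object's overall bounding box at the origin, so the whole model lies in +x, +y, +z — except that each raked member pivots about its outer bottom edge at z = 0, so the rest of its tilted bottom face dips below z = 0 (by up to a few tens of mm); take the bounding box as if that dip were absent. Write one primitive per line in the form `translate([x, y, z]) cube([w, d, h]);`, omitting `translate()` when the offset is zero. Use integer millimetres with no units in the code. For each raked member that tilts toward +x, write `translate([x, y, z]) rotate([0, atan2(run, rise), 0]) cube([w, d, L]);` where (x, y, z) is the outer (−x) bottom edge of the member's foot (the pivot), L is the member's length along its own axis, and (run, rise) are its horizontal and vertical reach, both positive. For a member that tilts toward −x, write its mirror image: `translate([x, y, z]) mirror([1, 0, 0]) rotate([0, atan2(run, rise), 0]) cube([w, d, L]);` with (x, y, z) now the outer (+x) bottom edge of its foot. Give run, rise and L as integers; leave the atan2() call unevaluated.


translate([384, 0, 720]) cube([64, 1400, 70]);
translate([0, 62, 0]) rotate([0, atan2(384, 720), 0]) cube([32, 58, 816]);
translate([832, 62, 0]) mirror([1, 0, 0]) rotate([0, atan2(384, 720), 0]) cube([32, 58, 816]);
translate([0, 1280, 0]) rotate([0, atan2(384, 720), 0]) cube([32, 58, 816]);
translate([832, 1280, 0]) mirror([1, 0, 0]) rotate([0, atan2(384, 720), 0]) cube([32, 58, 816]);


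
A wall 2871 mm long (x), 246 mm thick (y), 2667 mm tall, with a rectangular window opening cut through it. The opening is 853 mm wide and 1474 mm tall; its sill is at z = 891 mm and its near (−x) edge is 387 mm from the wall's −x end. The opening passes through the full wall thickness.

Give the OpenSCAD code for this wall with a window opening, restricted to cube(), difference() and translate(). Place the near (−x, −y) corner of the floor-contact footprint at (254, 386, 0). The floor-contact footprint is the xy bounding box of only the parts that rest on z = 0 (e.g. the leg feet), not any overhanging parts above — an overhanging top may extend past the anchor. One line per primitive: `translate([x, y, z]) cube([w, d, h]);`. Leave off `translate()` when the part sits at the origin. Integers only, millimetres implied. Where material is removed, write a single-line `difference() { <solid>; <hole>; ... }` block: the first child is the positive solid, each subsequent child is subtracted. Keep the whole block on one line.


difference() { translate([254, 386, 0]) cube([2871, 246, 2667]); translate([641, 386, 891]) cube([853, 246, 1474]); }


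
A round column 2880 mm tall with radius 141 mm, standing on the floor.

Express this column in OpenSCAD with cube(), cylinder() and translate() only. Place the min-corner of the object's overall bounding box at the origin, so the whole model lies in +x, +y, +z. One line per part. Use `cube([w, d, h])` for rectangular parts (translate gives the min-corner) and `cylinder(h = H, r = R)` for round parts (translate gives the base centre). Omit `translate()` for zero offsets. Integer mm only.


translate([141, 141, 0]) cylinder(h = 2880, r = 141);


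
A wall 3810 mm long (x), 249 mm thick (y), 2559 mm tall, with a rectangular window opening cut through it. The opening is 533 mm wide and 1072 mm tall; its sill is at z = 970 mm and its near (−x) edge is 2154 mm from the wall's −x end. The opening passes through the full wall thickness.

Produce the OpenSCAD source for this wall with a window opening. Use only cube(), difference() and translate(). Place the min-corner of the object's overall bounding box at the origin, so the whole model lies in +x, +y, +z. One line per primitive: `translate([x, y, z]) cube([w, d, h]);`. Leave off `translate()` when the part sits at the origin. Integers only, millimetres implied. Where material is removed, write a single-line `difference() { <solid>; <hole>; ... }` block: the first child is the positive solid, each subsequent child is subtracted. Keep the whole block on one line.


difference() { cube([3810, 249, 2559]); translate([2154, 0, 970]) cube([533, 249, 1072]); }


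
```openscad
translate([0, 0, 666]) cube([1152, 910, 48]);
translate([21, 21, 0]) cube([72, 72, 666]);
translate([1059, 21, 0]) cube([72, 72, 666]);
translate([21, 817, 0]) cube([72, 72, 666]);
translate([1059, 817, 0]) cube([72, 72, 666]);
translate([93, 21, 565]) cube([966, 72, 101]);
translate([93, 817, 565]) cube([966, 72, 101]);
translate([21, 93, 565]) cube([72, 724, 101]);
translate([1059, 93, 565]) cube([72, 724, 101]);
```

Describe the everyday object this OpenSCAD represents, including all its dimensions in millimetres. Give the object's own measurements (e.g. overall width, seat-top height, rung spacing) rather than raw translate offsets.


A table: top 1152 mm (x) × 910 mm (y), 48 mm thick, upper face at z = 714 mm, on four 72×72 mm square legs, each inset 21 mm from the nearest pair of top edges from z = 0 to the bottom of the top. Four apron rails, 72 mm thick and 101 mm tall, run between adjacent legs with their top edges flush with the underside of the top and their outer faces flush with the legs' outer faces.


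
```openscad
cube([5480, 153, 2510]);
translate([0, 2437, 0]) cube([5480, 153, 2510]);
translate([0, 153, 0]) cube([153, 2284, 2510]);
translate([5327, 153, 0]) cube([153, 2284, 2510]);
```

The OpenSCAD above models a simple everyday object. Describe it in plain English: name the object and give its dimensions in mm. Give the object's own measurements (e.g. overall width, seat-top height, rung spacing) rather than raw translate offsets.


The wall frame of a small rectangular building: four walls, each 2510 mm tall and 153 mm thick, enclosing a footprint 5480 mm (x) by 2590 mm (y) outside-to-outside, with no floor or roof. The front and back walls (the −y and +y sides) span the full width; the two side walls fit between them.


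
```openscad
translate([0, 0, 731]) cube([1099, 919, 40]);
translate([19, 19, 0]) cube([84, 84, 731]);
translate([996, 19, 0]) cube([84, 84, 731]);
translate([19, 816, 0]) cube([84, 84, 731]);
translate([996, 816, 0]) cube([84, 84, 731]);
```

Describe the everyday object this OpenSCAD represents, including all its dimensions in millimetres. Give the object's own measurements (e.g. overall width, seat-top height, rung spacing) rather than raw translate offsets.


A table: top 1099 mm (x) × 919 mm (y), 40 mm thick, upper face at z = 771 mm, on four 84×84 mm square legs, each inset 19 mm from the nearest pair of top edges from z = 0 to the bottom of the top.


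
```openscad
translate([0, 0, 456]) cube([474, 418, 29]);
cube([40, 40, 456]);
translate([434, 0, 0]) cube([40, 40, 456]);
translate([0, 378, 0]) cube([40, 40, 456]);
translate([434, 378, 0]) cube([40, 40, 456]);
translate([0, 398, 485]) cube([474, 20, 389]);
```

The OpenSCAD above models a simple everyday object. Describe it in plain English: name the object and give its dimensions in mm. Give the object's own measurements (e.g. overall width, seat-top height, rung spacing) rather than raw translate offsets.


A chair. The seat is a 474×418×29 mm slab with its top at z = 485 mm, on four 40×40 mm corner legs (flush with the seat edges, standing on z = 0). A flat backrest 20 mm thick, 389 mm tall, spans the full seat width and rises from the seat top along its +y edge, rear face flush with the rear of the seat.


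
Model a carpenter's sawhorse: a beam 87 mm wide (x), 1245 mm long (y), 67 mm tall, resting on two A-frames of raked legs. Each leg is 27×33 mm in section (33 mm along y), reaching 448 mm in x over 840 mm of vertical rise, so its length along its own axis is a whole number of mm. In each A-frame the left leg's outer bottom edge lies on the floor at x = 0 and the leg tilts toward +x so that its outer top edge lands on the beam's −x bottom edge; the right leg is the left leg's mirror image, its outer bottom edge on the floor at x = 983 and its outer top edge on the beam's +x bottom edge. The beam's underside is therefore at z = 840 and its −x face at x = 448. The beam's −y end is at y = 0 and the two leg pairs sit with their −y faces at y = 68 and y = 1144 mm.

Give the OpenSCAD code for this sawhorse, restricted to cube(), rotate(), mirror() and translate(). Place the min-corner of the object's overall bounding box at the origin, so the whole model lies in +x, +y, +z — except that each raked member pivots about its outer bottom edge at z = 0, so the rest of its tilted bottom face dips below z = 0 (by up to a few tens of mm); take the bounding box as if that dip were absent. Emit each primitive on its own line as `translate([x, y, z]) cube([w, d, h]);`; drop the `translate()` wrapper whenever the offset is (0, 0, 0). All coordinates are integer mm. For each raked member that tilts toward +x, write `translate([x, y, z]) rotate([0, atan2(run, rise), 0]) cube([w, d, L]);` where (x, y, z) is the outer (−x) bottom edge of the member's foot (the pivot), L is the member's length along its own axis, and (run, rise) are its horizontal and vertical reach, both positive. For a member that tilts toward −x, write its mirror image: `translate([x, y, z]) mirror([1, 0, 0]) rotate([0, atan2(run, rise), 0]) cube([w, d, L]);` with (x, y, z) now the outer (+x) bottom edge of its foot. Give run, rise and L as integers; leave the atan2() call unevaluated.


translate([448, 0, 840]) cube([87, 1245, 67]);
translate([0, 68, 0]) rotate([0, atan2(448, 840), 0]) cube([27, 33, 952]);
translate([983, 68, 0]) mirror([1, 0, 0]) rotate([0, atan2(448, 840), 0]) cube([27, 33, 952]);
translate([0, 1144, 0]) rotate([0, atan2(448, 840), 0]) cube([27, 33, 952]);
translate([983, 1144, 0]) mirror([1, 0, 0]) rotate([0, atan2(448, 840), 0]) cube([27, 33, 952]);


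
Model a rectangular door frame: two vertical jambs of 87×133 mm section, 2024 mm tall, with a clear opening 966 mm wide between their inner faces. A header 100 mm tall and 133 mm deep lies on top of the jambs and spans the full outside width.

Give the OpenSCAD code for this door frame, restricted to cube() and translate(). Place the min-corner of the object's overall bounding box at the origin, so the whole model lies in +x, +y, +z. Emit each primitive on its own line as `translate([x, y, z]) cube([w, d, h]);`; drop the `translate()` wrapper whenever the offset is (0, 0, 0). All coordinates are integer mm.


cube([87, 133, 2024]);
translate([1053, 0, 0]) cube([87, 133, 2024]);
translate([0, 0, 2024]) cube([1140, 133, 100]);


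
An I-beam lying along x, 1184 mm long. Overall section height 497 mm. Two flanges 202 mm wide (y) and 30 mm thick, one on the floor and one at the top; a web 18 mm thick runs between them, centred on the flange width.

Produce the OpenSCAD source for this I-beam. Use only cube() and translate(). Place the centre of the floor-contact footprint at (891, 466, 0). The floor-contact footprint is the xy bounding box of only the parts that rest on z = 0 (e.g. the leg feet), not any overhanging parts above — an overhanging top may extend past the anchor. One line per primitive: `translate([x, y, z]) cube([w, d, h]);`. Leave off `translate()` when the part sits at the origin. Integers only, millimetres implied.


translate([299, 365, 0]) cube([1184, 202, 30]);
translate([299, 457, 30]) cube([1184, 18, 437]);
translate([299, 365, 467]) cube([1184, 202, 30]);


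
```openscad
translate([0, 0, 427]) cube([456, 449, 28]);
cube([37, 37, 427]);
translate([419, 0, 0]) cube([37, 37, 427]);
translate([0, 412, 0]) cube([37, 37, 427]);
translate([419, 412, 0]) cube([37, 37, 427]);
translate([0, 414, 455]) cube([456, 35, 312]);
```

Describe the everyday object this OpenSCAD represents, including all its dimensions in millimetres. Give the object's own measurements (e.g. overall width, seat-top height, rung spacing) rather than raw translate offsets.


A chair. The seat is a 456×449×28 mm slab with its top at z = 455 mm, on four 37×37 mm corner legs (flush with the seat edges, standing on z = 0). A flat backrest 35 mm thick, 312 mm tall, spans the full seat width and rises from the seat top along its +y edge, rear face flush with the rear of the seat.


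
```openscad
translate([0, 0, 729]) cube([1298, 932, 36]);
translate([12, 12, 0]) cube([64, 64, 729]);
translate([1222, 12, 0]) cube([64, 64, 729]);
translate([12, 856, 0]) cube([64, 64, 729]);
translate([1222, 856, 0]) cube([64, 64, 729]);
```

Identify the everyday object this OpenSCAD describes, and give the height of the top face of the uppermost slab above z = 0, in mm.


A table. The table height is 765 mm.

A 1298×932×36 slab sits at z = 729 on four 64 mm square posts — a table. The top surface is at 729 + 36 = 765 mm.


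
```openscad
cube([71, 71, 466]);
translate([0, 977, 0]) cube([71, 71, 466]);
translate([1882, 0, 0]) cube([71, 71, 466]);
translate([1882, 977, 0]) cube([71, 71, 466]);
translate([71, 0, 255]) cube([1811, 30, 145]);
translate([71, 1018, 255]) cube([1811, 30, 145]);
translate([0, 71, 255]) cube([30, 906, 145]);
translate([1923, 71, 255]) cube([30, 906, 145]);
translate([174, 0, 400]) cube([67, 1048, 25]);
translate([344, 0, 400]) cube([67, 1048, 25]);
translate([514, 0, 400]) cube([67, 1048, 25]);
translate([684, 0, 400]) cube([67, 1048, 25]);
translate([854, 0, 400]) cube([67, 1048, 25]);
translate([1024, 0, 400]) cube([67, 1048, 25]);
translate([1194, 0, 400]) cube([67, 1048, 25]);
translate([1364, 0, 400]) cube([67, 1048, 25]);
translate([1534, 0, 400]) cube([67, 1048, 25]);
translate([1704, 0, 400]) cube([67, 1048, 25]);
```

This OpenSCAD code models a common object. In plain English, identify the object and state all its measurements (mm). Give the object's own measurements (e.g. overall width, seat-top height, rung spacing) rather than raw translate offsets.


A bed frame 1953 mm long (x) by 1048 mm wide (y). Four 71×71 mm corner posts, 466 mm tall, at the corners of the footprint. Four rails of 30 mm thickness and 145 mm height run between adjacent posts with their undersides at z = 255 mm, their outer faces flush with the outside of the frame (the two x-running rails run between the posts' inner faces; the two y-running rails run between the posts' inner faces). 10 slats, each 67 mm wide (x) and 25 mm thick, lie across the top of the two x-running rails, running the full 1048 mm width of the frame in y; along x they sit between the end posts with a 103 mm gap after the −x posts and between neighbouring slats, leaving 111 mm before the +x posts.


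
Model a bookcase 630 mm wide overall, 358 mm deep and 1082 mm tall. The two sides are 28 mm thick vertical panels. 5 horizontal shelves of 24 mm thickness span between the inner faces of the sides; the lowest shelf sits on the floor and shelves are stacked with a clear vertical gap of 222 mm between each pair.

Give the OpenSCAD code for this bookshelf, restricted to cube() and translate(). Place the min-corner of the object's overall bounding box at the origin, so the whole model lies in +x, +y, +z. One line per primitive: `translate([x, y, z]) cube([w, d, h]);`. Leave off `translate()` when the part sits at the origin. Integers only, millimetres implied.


cube([28, 358, 1082]);
translate([602, 0, 0]) cube([28, 358, 1082]);
translate([28, 0, 0]) cube([574, 358, 24]);
translate([28, 0, 246]) cube([574, 358, 24]);
translate([28, 0, 492]) cube([574, 358, 24]);
translate([28, 0, 738]) cube([574, 358, 24]);
translate([28, 0, 984]) cube([574, 358, 24]);


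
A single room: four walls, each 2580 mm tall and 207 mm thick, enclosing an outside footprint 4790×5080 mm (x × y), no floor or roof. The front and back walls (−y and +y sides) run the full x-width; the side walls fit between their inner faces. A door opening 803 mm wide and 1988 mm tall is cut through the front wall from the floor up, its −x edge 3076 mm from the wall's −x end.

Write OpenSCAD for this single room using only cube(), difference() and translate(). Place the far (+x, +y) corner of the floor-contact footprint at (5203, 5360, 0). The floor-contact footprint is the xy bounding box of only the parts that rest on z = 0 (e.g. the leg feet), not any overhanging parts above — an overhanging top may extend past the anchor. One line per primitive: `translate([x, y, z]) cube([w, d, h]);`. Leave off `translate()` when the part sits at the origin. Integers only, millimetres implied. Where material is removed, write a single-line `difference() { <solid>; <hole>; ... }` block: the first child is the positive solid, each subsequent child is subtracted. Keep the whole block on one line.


difference() { translate([413, 280, 0]) cube([4790, 207, 2580]); translate([3489, 280, 0]) cube([803, 207, 1988]); }
translate([413, 5153, 0]) cube([4790, 207, 2580]);
translate([413, 487, 0]) cube([207, 4666, 2580]);
translate([4996, 487, 0]) cube([207, 4666, 2580]);


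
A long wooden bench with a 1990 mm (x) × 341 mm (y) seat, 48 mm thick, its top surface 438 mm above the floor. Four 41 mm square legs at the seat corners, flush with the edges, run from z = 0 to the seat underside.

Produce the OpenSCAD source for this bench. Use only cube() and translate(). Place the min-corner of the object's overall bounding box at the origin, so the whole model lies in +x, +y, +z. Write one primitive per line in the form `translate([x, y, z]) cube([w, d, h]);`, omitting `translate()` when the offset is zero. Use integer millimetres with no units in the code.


translate([0, 0, 390]) cube([1990, 341, 48]);
cube([41, 41, 390]);
translate([0, 300, 0]) cube([41, 41, 390]);
translate([1949, 0, 0]) cube([41, 41, 390]);
translate([1949, 300, 0]) cube([41, 41, 390]);


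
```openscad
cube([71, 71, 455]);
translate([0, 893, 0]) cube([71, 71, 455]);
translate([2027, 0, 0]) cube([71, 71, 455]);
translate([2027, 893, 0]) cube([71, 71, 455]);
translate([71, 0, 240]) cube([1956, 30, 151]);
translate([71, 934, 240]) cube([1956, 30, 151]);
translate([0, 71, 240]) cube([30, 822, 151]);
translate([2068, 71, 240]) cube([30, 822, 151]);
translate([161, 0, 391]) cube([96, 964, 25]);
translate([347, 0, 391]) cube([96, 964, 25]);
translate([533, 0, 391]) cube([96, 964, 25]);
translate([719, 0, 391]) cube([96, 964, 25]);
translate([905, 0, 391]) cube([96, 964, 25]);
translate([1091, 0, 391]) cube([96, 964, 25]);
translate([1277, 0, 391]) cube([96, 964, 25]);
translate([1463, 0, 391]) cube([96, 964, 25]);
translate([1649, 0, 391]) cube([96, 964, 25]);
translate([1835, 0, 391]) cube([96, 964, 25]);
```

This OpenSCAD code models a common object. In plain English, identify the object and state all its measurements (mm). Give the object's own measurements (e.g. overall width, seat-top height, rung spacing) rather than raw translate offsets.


A bed frame 2098 mm long (x) by 964 mm wide (y). Four 71×71 mm corner posts, 455 mm tall, at the corners of the footprint. Four rails of 30 mm thickness and 151 mm height run between adjacent posts with their undersides at z = 240 mm, their outer faces flush with the outside of the frame (the two x-running rails run between the posts' inner faces; the two y-running rails run between the posts' inner faces). 10 slats, each 96 mm wide (x) and 25 mm thick, lie across the top of the two x-running rails, running the full 964 mm width of the frame in y; along x they sit between the end posts with a 90 mm gap after the −x posts and between neighbouring slats, leaving 96 mm before the +x posts.


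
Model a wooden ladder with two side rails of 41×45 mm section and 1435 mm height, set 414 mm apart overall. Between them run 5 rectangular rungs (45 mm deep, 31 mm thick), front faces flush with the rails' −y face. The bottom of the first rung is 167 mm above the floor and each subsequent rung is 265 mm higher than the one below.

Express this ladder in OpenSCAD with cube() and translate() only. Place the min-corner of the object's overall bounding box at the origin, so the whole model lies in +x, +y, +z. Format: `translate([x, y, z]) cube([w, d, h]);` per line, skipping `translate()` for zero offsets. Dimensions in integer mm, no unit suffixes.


cube([41, 45, 1435]);
translate([373, 0, 0]) cube([41, 45, 1435]);
translate([41, 0, 167]) cube([332, 45, 31]);
translate([41, 0, 432]) cube([332, 45, 31]);
translate([41, 0, 697]) cube([332, 45, 31]);
translate([41, 0, 962]) cube([332, 45, 31]);
translate([41, 0, 1227]) cube([332, 45, 31]);


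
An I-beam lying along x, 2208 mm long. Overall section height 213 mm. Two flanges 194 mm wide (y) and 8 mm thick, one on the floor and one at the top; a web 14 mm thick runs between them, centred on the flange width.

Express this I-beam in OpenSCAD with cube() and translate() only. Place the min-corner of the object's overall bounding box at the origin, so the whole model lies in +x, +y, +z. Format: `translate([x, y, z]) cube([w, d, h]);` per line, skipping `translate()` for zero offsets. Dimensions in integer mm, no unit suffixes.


cube([2208, 194, 8]);
translate([0, 90, 8]) cube([2208, 14, 197]);
translate([0, 0, 205]) cube([2208, 194, 8]);


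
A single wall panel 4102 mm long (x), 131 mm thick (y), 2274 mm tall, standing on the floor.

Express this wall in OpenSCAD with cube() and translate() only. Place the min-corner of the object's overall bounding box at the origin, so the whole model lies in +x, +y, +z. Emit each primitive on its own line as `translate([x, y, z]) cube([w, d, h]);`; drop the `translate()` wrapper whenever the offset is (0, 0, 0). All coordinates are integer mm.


cube([4102, 131, 2274]);


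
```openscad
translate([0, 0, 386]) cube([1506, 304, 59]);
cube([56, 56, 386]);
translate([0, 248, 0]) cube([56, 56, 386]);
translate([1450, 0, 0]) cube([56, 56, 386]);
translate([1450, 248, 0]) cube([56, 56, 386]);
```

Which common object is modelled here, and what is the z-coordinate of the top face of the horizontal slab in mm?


A bench. The seat-top height is 445 mm.

A long slab on four corner posts — a bench. The slab sits at z = 386 with thickness 59, so the top is 386 + 59 = 445 mm.


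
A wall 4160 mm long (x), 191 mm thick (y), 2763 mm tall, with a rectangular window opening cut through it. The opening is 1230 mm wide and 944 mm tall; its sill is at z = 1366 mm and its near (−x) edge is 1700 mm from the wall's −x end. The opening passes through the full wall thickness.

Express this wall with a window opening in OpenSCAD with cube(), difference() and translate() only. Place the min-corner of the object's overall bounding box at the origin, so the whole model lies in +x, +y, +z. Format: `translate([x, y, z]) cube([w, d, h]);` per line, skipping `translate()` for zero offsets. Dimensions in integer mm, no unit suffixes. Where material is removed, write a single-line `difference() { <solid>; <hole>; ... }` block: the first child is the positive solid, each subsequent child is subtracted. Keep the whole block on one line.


difference() { cube([4160, 191, 2763]); translate([1700, 0, 1366]) cube([1230, 191, 944]); }


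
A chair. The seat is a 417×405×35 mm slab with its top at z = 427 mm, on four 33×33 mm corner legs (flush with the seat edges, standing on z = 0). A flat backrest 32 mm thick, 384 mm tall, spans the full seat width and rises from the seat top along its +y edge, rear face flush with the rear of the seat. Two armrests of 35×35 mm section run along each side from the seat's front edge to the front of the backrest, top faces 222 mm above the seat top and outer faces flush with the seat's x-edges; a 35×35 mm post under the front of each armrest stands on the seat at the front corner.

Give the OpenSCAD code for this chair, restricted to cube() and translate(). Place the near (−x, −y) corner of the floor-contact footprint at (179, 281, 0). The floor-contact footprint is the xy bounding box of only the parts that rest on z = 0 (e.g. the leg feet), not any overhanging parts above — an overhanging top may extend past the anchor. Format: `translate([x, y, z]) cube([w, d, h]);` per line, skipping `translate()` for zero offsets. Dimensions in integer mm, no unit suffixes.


translate([179, 281, 392]) cube([417, 405, 35]);
translate([179, 281, 0]) cube([33, 33, 392]);
translate([563, 281, 0]) cube([33, 33, 392]);
translate([179, 653, 0]) cube([33, 33, 392]);
translate([563, 653, 0]) cube([33, 33, 392]);
translate([179, 654, 427]) cube([417, 32, 384]);
translate([179, 281, 614]) cube([35, 373, 35]);
translate([561, 281, 614]) cube([35, 373, 35]);
translate([179, 281, 427]) cube([35, 35, 187]);
translate([561, 281, 427]) cube([35, 35, 187]);


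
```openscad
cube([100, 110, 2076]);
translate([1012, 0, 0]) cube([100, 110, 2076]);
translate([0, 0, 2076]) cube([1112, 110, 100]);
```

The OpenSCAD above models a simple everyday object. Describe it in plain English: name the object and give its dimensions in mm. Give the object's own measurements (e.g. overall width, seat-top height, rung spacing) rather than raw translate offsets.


A door frame. The clear opening is 912 mm wide and 2076 mm high. Two 100 mm wide jambs, 110 mm deep, stand either side of the opening from the floor to the top of the opening. A 100 mm thick head sits across the top of both jambs, spanning the full outside width of the frame.


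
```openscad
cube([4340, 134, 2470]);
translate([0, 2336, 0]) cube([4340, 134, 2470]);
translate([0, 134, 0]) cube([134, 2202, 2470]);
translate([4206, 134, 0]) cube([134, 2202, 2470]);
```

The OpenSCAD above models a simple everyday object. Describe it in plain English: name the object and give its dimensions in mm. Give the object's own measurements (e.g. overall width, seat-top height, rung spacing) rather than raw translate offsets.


The wall frame of a small rectangular building: four walls, each 2470 mm tall and 134 mm thick, enclosing a footprint 4340 mm (x) by 2470 mm (y) outside-to-outside, with no floor or roof. The front and back walls (the −y and +y sides) span the full width; the two side walls fit between them.


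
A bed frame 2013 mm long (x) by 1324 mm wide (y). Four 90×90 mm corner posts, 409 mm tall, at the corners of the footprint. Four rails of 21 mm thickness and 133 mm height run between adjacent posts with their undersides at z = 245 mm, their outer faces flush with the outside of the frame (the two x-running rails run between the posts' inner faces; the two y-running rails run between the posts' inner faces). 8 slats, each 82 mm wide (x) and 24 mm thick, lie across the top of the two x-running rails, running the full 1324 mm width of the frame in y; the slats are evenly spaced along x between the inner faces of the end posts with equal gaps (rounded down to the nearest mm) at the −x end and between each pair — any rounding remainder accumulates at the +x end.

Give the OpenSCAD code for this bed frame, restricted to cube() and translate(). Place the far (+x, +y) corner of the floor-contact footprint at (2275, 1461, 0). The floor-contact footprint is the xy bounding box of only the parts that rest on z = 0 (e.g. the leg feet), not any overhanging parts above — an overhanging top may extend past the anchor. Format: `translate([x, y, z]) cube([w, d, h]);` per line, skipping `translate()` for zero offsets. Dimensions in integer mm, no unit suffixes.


translate([262, 137, 0]) cube([90, 90, 409]);
translate([262, 1371, 0]) cube([90, 90, 409]);
translate([2185, 137, 0]) cube([90, 90, 409]);
translate([2185, 1371, 0]) cube([90, 90, 409]);
translate([352, 137, 245]) cube([1833, 21, 133]);
translate([352, 1440, 245]) cube([1833, 21, 133]);
translate([262, 227, 245]) cube([21, 1144, 133]);
translate([2254, 227, 245]) cube([21, 1144, 133]);
translate([482, 137, 378]) cube([82, 1324, 24]);
translate([694, 137, 378]) cube([82, 1324, 24]);
translate([906, 137, 378]) cube([82, 1324, 24]);
translate([1118, 137, 378]) cube([82, 1324, 24]);
translate([1330, 137, 378]) cube([82, 1324, 24]);
translate([1542, 137, 378]) cube([82, 1324, 24]);
translate([1754, 137, 378]) cube([82, 1324, 24]);
translate([1966, 137, 378]) cube([82, 1324, 24]);


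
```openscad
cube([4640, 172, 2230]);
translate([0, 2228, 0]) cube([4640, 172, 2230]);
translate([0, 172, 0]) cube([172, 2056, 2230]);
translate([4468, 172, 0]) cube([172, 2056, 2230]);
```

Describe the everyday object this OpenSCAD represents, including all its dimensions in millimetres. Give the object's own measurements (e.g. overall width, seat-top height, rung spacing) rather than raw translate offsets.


The wall frame of a small rectangular building: four walls, each 2230 mm tall and 172 mm thick, enclosing a footprint 4640 mm (x) by 2400 mm (y) outside-to-outside, with no floor or roof. The front and back walls (the −y and +y sides) span the full width; the two side walls fit between them.


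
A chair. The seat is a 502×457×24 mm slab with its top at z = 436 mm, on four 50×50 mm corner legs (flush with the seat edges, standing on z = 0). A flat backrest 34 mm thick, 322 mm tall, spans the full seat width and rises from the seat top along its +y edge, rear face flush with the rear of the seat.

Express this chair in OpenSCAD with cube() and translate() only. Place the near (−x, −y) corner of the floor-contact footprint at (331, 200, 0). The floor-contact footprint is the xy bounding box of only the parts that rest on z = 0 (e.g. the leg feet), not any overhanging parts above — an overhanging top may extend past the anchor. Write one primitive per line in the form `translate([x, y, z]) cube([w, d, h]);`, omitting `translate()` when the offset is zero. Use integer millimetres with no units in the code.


translate([331, 200, 412]) cube([502, 457, 24]);
translate([331, 200, 0]) cube([50, 50, 412]);
translate([783, 200, 0]) cube([50, 50, 412]);
translate([331, 607, 0]) cube([50, 50, 412]);
translate([783, 607, 0]) cube([50, 50, 412]);
translate([331, 623, 436]) cube([502, 34, 322]);
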